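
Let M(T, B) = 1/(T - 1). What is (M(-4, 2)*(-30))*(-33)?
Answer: -198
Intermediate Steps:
M(T, B) = 1/(-1 + T)
(M(-4, 2)*(-30))*(-33) = (-30/(-1 - 4))*(-33) = (-30/(-5))*(-33) = -⅕*(-30)*(-33) = 6*(-33) = -198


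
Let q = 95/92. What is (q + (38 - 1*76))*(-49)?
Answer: 166649/92 ≈ 1811.4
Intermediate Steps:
q = 95/92 (q = 95*(1/92) = 95/92 ≈ 1.0326)
(q + (38 - 1*76))*(-49) = (95/92 + (38 - 1*76))*(-49) = (95/92 + (38 - 76))*(-49) = (95/92 - 38)*(-49) = -3401/92*(-49) = 166649/92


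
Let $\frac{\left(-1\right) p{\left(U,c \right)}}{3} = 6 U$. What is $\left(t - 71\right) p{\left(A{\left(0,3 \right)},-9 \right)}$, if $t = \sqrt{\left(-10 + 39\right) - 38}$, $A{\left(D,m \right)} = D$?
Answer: $0$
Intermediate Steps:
$p{\left(U,c \right)} = - 18 U$ ($p{\left(U,c \right)} = - 3 \cdot 6 U = - 18 U$)
$t = 3 i$ ($t = \sqrt{29 - 38} = \sqrt{-9} = 3 i \approx 3.0 i$)
$\left(t - 71\right) p{\left(A{\left(0,3 \right)},-9 \right)} = \left(3 i - 71\right) \left(\left(-18\right) 0\right) = \left(-71 + 3 i\right) 0 = 0$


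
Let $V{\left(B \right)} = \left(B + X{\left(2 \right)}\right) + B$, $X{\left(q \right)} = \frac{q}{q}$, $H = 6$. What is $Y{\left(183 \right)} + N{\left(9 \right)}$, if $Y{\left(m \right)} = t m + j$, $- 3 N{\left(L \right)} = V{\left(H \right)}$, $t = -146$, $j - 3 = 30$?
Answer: $- \frac{80068}{3} \approx -26689.0$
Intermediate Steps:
$j = 33$ ($j = 3 + 30 = 33$)
$X{\left(q \right)} = 1$
$V{\left(B \right)} = 1 + 2 B$ ($V{\left(B \right)} = \left(B + 1\right) + B = \left(1 + B\right) + B = 1 + 2 B$)
$N{\left(L \right)} = - \frac{13}{3}$ ($N{\left(L \right)} = - \frac{1 + 2 \cdot 6}{3} = - \frac{1 + 12}{3} = \left(- \frac{1}{3}\right) 13 = - \frac{13}{3}$)
$Y{\left(m \right)} = 33 - 146 m$ ($Y{\left(m \right)} = - 146 m + 33 = 33 - 146 m$)
$Y{\left(183 \right)} + N{\left(9 \right)} = \left(33 - 26718\right) - \frac{13}{3} = -26685 - \frac{13}{3} = - \frac{80068}{3}$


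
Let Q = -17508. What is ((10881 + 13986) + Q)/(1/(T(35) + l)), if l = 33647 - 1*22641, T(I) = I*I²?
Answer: 396510279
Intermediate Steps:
T(I) = I³
l = 11006 (l = 33647 - 22641 = 11006)
((10881 + 13986) + Q)/(1/(T(35) + l)) = ((10881 + 13986) - 17508)/(1/(35³ + 11006)) = (24867 - 17508)/(1/(42875 + 11006)) = 7359/(1/53881) = 7359*53881 = 396510279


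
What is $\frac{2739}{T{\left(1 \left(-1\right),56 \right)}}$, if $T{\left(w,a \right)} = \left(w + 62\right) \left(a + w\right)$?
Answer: $\frac{249}{305} \approx 0.81639$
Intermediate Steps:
$T{\left(w,a \right)} = \left(62 + w\right) \left(a + w\right)$
$\frac{2739}{T{\left(1 \left(-1\right),56 \right)}} = \frac{2739}{\left(1 \left(-1\right)\right)^{2} + 62 \cdot 56 + 62 \cdot 1 \left(-1\right) + 56 \cdot 1 \left(-1\right)} = \frac{2739}{\left(-1\right)^{2} + 3472 + 62 \left(-1\right) + 56 \left(-1\right)} = \frac{2739}{1 + 3472 - 62 - 56} = \frac{2739}{3355} = 2739 \cdot \frac{1}{3355} = \frac{249}{305}$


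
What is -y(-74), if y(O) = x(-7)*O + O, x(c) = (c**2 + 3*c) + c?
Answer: 1628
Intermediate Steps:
x(c) = c**2 + 4*c
y(O) = 22*O (y(O) = (-7*(4 - 7))*O + O = (-7*(-3))*O + O = 21*O + O = 22*O)
-y(-74) = -22*(-74) = -1*(-1628) = 1628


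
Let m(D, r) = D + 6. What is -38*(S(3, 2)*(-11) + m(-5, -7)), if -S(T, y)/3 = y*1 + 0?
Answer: -2546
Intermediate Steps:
m(D, r) = 6 + D
S(T, y) = -3*y (S(T, y) = -3*(y*1 + 0) = -3*(y + 0) = -3*y)
-38*(S(3, 2)*(-11) + m(-5, -7)) = -38*(-3*2*(-11) + (6 - 5)) = -38*(-6*(-11) + 1) = -38*(66 + 1) = -38*67 = -2546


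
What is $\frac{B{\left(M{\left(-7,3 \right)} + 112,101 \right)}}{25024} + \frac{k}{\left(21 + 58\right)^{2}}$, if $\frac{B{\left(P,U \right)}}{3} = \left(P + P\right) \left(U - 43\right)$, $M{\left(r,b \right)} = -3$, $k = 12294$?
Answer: $\frac{136094667}{39043696} \approx 3.4857$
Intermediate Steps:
$B{\left(P,U \right)} = 6 P \left(-43 + U\right)$ ($B{\left(P,U \right)} = 3 \left(P + P\right) \left(U - 43\right) = 3 \cdot 2 P \left(-43 + U\right) = 6 P \left(-43 + U\right)$)
$\frac{B{\left(M{\left(-7,3 \right)} + 112,101 \right)}}{25024} + \frac{k}{\left(21 + 58\right)^{2}} = \frac{6 \left(-3 + 112\right) \left(-43 + 101\right)}{25024} + \frac{12294}{\left(21 + 58\right)^{2}} = 6 \cdot 109 \cdot 58 \cdot \frac{1}{25024} + \frac{12294}{79^{2}} = 37932 \cdot \frac{1}{25024} + \frac{12294}{6241} = \frac{9483}{6256} + 12294 \cdot \frac{1}{6241} = \frac{9483}{6256} + \frac{12294}{6241} = \frac{136094667}{39043696}$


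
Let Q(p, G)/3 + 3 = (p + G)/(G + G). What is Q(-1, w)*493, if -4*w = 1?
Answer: -1479/2 ≈ -739.50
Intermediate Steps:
w = -1/4 (w = -1/4*1 = -1/4 ≈ -0.25000)
Q(p, G) = -9 + 3*(G + p)/(2*G) (Q(p, G) = -9 + 3*((p + G)/(G + G)) = -9 + 3*((G + p)/((2*G))) = -9 + 3*((G + p)*(1/(2*G))) = -9 + 3*((G + p)/(2*G)) = -9 + 3*(G + p)/(2*G))
Q(-1, w)*493 = (3*(-1 - 5*(-1/4))/(2*(-1/4)))*493 = ((3/2)*(-4)*(-1 + 5/4))*493 = ((3/2)*(-4)*(1/4))*493 = -3/2*493 = -1479/2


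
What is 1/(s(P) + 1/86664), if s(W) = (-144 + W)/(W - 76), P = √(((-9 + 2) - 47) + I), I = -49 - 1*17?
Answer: 10387291294536/19580501385233 - 127681031232*I*√30/19580501385233 ≈ 0.53049 - 0.035716*I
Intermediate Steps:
I = -66 (I = -49 - 17 = -66)
P = 2*I*√30 (P = √(((-9 + 2) - 47) - 66) = √((-7 - 47) - 66) = √(-54 - 66) = √(-120) = 2*I*√30 ≈ 10.954*I)
s(W) = (-144 + W)/(-76 + W)
1/(s(P) + 1/86664) = 1/((-144 + 2*I*√30)/(-76 + 2*I*√30) + 1/86664) = 1/(1/86664 + (-144 + 2*I*√30)/(-76 + 2*I*√30))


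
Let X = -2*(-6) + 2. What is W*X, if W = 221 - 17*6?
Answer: 1666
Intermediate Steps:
X = 14 (X = 12 + 2 = 14)
W = 119 (W = 221 - 1*102 = 221 - 102 = 119)
W*X = 119*14 = 1666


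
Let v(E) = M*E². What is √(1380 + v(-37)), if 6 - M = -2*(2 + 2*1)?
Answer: √20546 ≈ 143.34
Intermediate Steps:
M = 14 (M = 6 - (-2)*(2 + 2*1) = 6 - (-2)*(2 + 2) = 6 - (-2)*4 = 6 - 1*(-8) = 6 + 8 = 14)
v(E) = 14*E²
√(1380 + v(-37)) = √(1380 + 14*(-37)²) = √(1380 + 14*1369) = √(1380 + 19166) = √20546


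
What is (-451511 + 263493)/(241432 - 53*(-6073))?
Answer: -188018/563301 ≈ -0.33378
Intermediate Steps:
(-451511 + 263493)/(241432 - 53*(-6073)) = -188018/(241432 + 321869) = -188018/563301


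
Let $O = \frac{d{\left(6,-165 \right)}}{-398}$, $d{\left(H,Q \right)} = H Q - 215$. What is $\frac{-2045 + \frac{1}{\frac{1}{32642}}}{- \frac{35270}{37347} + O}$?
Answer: $\frac{454797051282}{30965675} \approx 14687.0$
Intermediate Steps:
$d{\left(H,Q \right)} = -215 + H Q$
$O = \frac{1205}{398}$ ($O = \frac{-215 + 6 \left(-165\right)}{-398} = \left(-215 - 990\right) \left(- \frac{1}{398}\right) = \left(-1205\right) \left(- \frac{1}{398}\right) = \frac{1205}{398} \approx 3.0276$)
$\frac{-2045 + \frac{1}{\frac{1}{32642}}}{- \frac{35270}{37347} + O} = \frac{-2045 + \frac{1}{\frac{1}{32642}}}{- \frac{35270}{37347} + \frac{1205}{398}} = \frac{-2045 + \frac{1}{\frac{1}{32642}}}{\left(-35270\right) \frac{1}{37347} + \frac{1205}{398}} = \frac{-2045 + 32642}{- \frac{35270}{37347} + \frac{1205}{398}} = \frac{30597}{\frac{30965675}{14864106}} = 30597 \cdot \frac{14864106}{30965675} = \frac{454797051282}{30965675}$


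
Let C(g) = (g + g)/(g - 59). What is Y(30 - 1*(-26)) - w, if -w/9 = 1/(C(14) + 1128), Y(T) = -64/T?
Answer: -403021/355124 ≈ -1.1349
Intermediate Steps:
C(g) = 2*g/(-59 + g) (C(g) = (2*g)/(-59 + g) = 2*g/(-59 + g))
w = -405/50732 (w = -9/(2*14/(-59 + 14) + 1128) = -9/(2*14/(-45) + 1128) = -9/(2*14*(-1/45) + 1128) = -9/(-28/45 + 1128) = -9/50732/45 = -9*45/50732 = -405/50732 ≈ -0.0079831)
Y(30 - 1*(-26)) - w = -64/(30 - 1*(-26)) - 1*(-405/50732) = -64/(30 + 26) + 405/50732 = -64/56 + 405/50732 = -64*1/56 + 405/50732 = -8/7 + 405/50732 = -403021/355124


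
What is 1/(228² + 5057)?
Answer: 1/57041 ≈ 1.7531e-5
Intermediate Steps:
1/(228² + 5057) = 1/(51984 + 5057) = 1/57041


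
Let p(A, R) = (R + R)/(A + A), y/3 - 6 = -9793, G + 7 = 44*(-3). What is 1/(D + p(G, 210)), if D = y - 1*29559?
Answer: -139/8190090 ≈ -1.6972e-5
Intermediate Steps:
G = -139 (G = -7 + 44*(-3) = -7 - 132 = -139)
y = -29361 (y = 18 + 3*(-9793) = 18 - 29379 = -29361)
p(A, R) = R/A (p(A, R) = (2*R)/((2*A)) = (2*R)*(1/(2*A)) = R/A)
D = -58920 (D = -29361 - 1*29559 = -29361 - 29559 = -58920)
1/(D + p(G, 210)) = 1/(-58920 + 210/(-139)) = 1/(-58920 + 210*(-1/139)) = 1/(-58920 - 210/139) = 1/(-8190090/139) = -139/8190090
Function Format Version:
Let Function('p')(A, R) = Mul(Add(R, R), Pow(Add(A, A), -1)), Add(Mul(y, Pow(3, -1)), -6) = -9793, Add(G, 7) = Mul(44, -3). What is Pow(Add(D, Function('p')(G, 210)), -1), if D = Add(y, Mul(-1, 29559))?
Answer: Rational(-139, 8190090) ≈ -1.6972e-5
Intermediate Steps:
G = -139 (G = Add(-7, Mul(44, -3)) = Add(-7, -132) = -139)
y = -29361 (y = Add(18, Mul(3, -9793)) = Add(18, -29379) = -29361)
Function('p')(A, R) = Mul(R, Pow(A, -1)) (Function('p')(A, R) = Mul(Mul(2, R), Pow(Mul(2, A), -1)) = Mul(Mul(2, R), Mul(Rational(1, 2), Pow(A, -1))) = Mul(R, Pow(A, -1)))
D = -58920 (D = Add(-29361, Mul(-1, 29559)) = Add(-29361, -29559) = -58920)
Pow(Add(D, Function('p')(G, 210)), -1) = Pow(Add(-58920, Mul(210, Pow(-139, -1))), -1) = Pow(Add(-58920, Mul(210, Rational(-1, 139))), -1) = Pow(Add(-58920, Rational(-210, 139)), -1) = Pow(Rational(-8190090, 139), -1) = Rational(-139, 8190090)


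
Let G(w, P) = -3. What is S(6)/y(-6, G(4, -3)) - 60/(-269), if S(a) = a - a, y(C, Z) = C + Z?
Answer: 60/269 ≈ 0.22305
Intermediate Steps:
S(a) = 0
S(6)/y(-6, G(4, -3)) - 60/(-269) = 0/(-6 - 3) - 60/(-269) = 0/(-9) - 60*(-1/269) = 0*(-⅑) + 60/269 = 0 + 60/269 = 60/269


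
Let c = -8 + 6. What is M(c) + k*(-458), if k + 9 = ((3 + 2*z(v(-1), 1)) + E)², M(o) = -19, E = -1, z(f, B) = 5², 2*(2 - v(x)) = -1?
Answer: -1234329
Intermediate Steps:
c = -2
v(x) = 5/2 (v(x) = 2 - ½*(-1) = 2 + ½ = 5/2)
z(f, B) = 25
k = 2695 (k = -9 + ((3 + 2*25) - 1)² = -9 + ((3 + 50) - 1)² = -9 + (53 - 1)² = -9 + 52² = -9 + 2704 = 2695)
M(c) + k*(-458) = -19 + 2695*(-458) = -19 - 1234310 = -1234329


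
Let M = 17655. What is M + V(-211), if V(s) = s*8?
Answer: 15967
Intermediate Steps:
V(s) = 8*s
M + V(-211) = 17655 + 8*(-211) = 17655 - 1688 = 15967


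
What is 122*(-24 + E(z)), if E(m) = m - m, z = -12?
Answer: -2928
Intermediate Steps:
E(m) = 0
122*(-24 + E(z)) = 122*(-24 + 0) = 122*(-24) = -2928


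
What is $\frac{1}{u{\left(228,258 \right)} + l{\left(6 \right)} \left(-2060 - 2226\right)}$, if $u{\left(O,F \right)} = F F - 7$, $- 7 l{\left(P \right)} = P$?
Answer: $\frac{7}{491615} \approx 1.4239 \cdot 10^{-5}$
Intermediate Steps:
$l{\left(P \right)} = - \frac{P}{7}$
$u{\left(O,F \right)} = -7 + F^{2}$ ($u{\left(O,F \right)} = F^{2} - 7 = -7 + F^{2}$)
$\frac{1}{u{\left(228,258 \right)} + l{\left(6 \right)} \left(-2060 - 2226\right)} = \frac{1}{\left(-7 + 258^{2}\right) + \left(- \frac{1}{7}\right) 6 \left(-2060 - 2226\right)} = \frac{1}{\left(-7 + 66564\right) - - \frac{25716}{7}} = \frac{1}{66557 + \frac{25716}{7}} = \frac{1}{\frac{491615}{7}} = \frac{7}{491615}$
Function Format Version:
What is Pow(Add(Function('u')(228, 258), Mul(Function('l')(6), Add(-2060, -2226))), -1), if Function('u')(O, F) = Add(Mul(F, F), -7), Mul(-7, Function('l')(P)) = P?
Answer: Rational(7, 491615) ≈ 1.4239e-5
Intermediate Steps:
Function('l')(P) = Mul(Rational(-1, 7), P)
Function('u')(O, F) = Add(-7, Pow(F, 2)) (Function('u')(O, F) = Add(Pow(F, 2), -7) = Add(-7, Pow(F, 2)))
Pow(Add(Function('u')(228, 258), Mul(Function('l')(6), Add(-2060, -2226))), -1) = Pow(Add(Add(-7, Pow(258, 2)), Mul(Mul(Rational(-1, 7), 6), Add(-2060, -2226))), -1) = Pow(Add(Add(-7, 66564), Mul(Rational(-6, 7), -4286)), -1) = Pow(Add(66557, Rational(25716, 7)), -1) = Pow(Rational(491615, 7), -1) = Rational(7, 491615)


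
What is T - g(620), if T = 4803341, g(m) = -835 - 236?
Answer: 4804412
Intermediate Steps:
g(m) = -1071
T - g(620) = 4803341 - 1*(-1071) = 4803341 + 1071 = 4804412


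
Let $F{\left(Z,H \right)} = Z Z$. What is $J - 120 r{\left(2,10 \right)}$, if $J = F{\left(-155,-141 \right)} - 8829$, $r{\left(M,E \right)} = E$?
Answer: $13996$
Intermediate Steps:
$F{\left(Z,H \right)} = Z^{2}$
$J = 15196$ ($J = \left(-155\right)^{2} - 8829 = 24025 - 8829 = 15196$)
$J - 120 r{\left(2,10 \right)} = 15196 - 1200 = 13996$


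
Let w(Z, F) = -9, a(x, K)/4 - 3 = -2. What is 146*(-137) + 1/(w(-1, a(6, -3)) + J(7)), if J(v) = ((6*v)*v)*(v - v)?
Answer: -180019/9 ≈ -20002.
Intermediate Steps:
a(x, K) = 4 (a(x, K) = 12 + 4*(-2) = 12 - 8 = 4)
J(v) = 0 (J(v) = (6*v²)*0 = 0)
146*(-137) + 1/(w(-1, a(6, -3)) + J(7)) = 146*(-137) + 1/(-9 + 0) = -20002 + 1/(-9) = -20002 - ⅑ = -180019/9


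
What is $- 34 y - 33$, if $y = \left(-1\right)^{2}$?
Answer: $-67$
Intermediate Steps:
$y = 1$
$- 34 y - 33 = \left(-34\right) 1 - 33 = -34 - 33 = -67$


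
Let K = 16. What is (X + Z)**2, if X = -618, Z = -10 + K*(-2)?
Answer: 435600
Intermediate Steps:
Z = -42 (Z = -10 + 16*(-2) = -10 - 32 = -42)
(X + Z)**2 = (-618 - 42)**2 = (-660)**2 = 435600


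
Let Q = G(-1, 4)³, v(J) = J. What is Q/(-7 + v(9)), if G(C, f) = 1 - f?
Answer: -27/2 ≈ -13.500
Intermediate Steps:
Q = -27 (Q = (1 - 1*4)³ = (1 - 4)³ = (-3)³ = -27)
Q/(-7 + v(9)) = -27/(-7 + 9) = -27/2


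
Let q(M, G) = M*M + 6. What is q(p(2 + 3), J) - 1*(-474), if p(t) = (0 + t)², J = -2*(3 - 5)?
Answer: 1105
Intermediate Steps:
J = 4 (J = -2*(-2) = 4)
p(t) = t²
q(M, G) = 6 + M² (q(M, G) = M² + 6 = 6 + M²)
q(p(2 + 3), J) - 1*(-474) = (6 + ((2 + 3)²)²) - 1*(-474) = (6 + (5²)²) + 474 = (6 + 25²) + 474 = (6 + 625) + 474 = 631 + 474 = 1105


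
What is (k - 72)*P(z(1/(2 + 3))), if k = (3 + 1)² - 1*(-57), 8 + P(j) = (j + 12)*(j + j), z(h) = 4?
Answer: 120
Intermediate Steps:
P(j) = -8 + 2*j*(12 + j) (P(j) = -8 + (j + 12)*(j + j) = -8 + (12 + j)*(2*j) = -8 + 2*j*(12 + j))
k = 73 (k = 4² + 57 = 16 + 57 = 73)
(k - 72)*P(z(1/(2 + 3))) = (73 - 72)*(-8 + 2*4² + 24*4) = 1*(-8 + 2*16 + 96) = 1*(-8 + 32 + 96) = 1*120 = 120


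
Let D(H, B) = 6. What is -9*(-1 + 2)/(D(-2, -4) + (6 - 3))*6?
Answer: -6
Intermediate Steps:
-9*(-1 + 2)/(D(-2, -4) + (6 - 3))*6 = -9*(-1 + 2)/(6 + (6 - 3))*6 = -9/(6 + 3)*6 = -9/9*6 = -9*1/9*6 = -1*6 = -6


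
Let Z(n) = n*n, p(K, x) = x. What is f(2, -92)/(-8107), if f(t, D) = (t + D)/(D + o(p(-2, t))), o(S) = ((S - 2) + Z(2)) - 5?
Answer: -30/251317 ≈ -0.00011937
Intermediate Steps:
Z(n) = n²
o(S) = -3 + S (o(S) = ((S - 2) + 2²) - 5 = ((-2 + S) + 4) - 5 = (2 + S) - 5 = -3 + S)
f(t, D) = (D + t)/(-3 + D + t) (f(t, D) = (t + D)/(D + (-3 + t)) = (D + t)/(-3 + D + t))
f(2, -92)/(-8107) = ((-92 + 2)/(-3 - 92 + 2))/(-8107) = (-90/(-93))*(-1/8107) = -1/93*(-90)*(-1/8107) = (30/31)*(-1/8107) = -30/251317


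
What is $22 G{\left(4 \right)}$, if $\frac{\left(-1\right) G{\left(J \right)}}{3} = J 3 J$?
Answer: $-3168$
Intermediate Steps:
$G{\left(J \right)} = - 9 J^{2}$ ($G{\left(J \right)} = - 3 J 3 J = - 3 \cdot 3 J J = - 3 \cdot 3 J^{2} = - 9 J^{2}$)
$22 G{\left(4 \right)} = 22 \left(- 9 \cdot 4^{2}\right) = 22 \left(\left(-9\right) 16\right) = 22 \left(-144\right) = -3168$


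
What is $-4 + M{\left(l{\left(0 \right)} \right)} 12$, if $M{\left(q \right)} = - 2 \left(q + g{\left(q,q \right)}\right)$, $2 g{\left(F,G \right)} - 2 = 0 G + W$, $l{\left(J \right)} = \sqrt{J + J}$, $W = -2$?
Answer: $-4$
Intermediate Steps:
$l{\left(J \right)} = \sqrt{2} \sqrt{J}$ ($l{\left(J \right)} = \sqrt{2 J} = \sqrt{2} \sqrt{J}$)
$g{\left(F,G \right)} = 0$ ($g{\left(F,G \right)} = 1 + \frac{0 G - 2}{2} = 1 + \frac{0 - 2}{2} = 1 + \frac{1}{2} \left(-2\right) = 1 - 1 = 0$)
$M{\left(q \right)} = - 2 q$ ($M{\left(q \right)} = - 2 \left(q + 0\right) = - 2 q$)
$-4 + M{\left(l{\left(0 \right)} \right)} 12 = -4 + - 2 \sqrt{2} \sqrt{0} \cdot 12 = -4 + - 2 \sqrt{2} \cdot 0 \cdot 12 = -4 + \left(-2\right) 0 \cdot 12 = -4 + 0 \cdot 12 = -4 + 0 = -4$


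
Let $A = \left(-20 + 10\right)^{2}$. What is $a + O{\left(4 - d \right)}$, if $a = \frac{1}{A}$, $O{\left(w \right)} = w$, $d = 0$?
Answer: $\frac{401}{100} \approx 4.01$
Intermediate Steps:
$A = 100$ ($A = \left(-10\right)^{2} = 100$)
$a = \frac{1}{100} \approx 0.01$
$a + O{\left(4 - d \right)} = \frac{1}{100} + \left(4 - 0\right) = \frac{1}{100} + \left(4 + 0\right) = \frac{1}{100} + 4 = \frac{401}{100}$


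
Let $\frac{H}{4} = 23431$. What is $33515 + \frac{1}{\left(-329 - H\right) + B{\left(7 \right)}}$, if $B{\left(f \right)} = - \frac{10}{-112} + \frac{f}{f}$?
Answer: $\frac{176520388049}{5266907} \approx 33515.0$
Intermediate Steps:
$H = 93724$ ($H = 4 \cdot 23431 = 93724$)
$B{\left(f \right)} = \frac{61}{56}$ ($B{\left(f \right)} = \left(-10\right) \left(- \frac{1}{112}\right) + 1 = \frac{5}{56} + 1 = \frac{61}{56}$)
$33515 + \frac{1}{\left(-329 - H\right) + B{\left(7 \right)}} = 33515 + \frac{1}{\left(-329 - 93724\right) + \frac{61}{56}} = 33515 + \frac{1}{-94053 + \frac{61}{56}} = 33515 + \frac{1}{- \frac{5266907}{56}} = 33515 - \frac{56}{5266907} = \frac{176520388049}{5266907}$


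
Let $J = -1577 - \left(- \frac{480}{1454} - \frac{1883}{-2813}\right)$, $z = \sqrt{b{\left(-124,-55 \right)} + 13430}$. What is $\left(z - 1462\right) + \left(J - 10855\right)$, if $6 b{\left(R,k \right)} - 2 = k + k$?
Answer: $- \frac{28414632415}{2045051} + 2 \sqrt{3353} \approx -13779.0$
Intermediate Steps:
$b{\left(R,k \right)} = \frac{1}{3} + \frac{k}{3}$ ($b{\left(R,k \right)} = \frac{1}{3} + \frac{k + k}{6} = \frac{1}{3} + \frac{2 k}{6} = \frac{1}{3} + \frac{k}{3}$)
$z = 2 \sqrt{3353}$ ($z = \sqrt{\left(\frac{1}{3} + \frac{1}{3} \left(-55\right)\right) + 13430} = \sqrt{\left(\frac{1}{3} - \frac{55}{3}\right) + 13430} = \sqrt{-18 + 13430} = \sqrt{13412} = 2 \sqrt{3353} \approx 115.81$)
$J = - \frac{3225739248}{2045051}$ ($J = -1577 - \left(\left(-480\right) \frac{1}{1454} - - \frac{1883}{2813}\right) = -1577 - \left(- \frac{240}{727} + \frac{1883}{2813}\right) = -1577 - \frac{693821}{2045051} = - \frac{3225739248}{2045051} \approx -1577.3$)
$\left(z - 1462\right) + \left(J - 10855\right) = \left(2 \sqrt{3353} - 1462\right) - \frac{25424767853}{2045051} = \left(-1462 + 2 \sqrt{3353}\right) - \frac{25424767853}{2045051} = - \frac{28414632415}{2045051} + 2 \sqrt{3353}$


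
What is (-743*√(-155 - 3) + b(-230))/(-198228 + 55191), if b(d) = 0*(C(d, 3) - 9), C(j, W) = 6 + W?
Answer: 743*I*√158/143037 ≈ 0.065293*I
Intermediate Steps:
b(d) = 0 (b(d) = 0*((6 + 3) - 9) = 0*(9 - 9) = 0*0 = 0)
(-743*√(-155 - 3) + b(-230))/(-198228 + 55191) = (-743*√(-155 - 3) + 0)/(-198228 + 55191) = (-743*I*√158 + 0)/(-143037) = (-743*I*√158 + 0)*(-1/143037) = -743*I*√158*(-1/143037) = 743*I*√158/143037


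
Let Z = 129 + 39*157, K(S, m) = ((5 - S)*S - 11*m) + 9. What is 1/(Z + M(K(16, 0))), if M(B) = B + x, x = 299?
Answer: 1/6384 ≈ 0.00015664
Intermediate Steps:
K(S, m) = 9 - 11*m + S*(5 - S) (K(S, m) = (S*(5 - S) - 11*m) + 9 = (-11*m + S*(5 - S)) + 9 = 9 - 11*m + S*(5 - S))
Z = 6252 (Z = 129 + 6123 = 6252)
M(B) = 299 + B (M(B) = B + 299 = 299 + B)
1/(Z + M(K(16, 0))) = 1/(6252 + (299 + (9 - 1*16**2 - 11*0 + 5*16))) = 1/(6252 + (299 + (9 - 1*256 + 0 + 80))) = 1/(6252 + (299 + (9 - 256 + 0 + 80))) = 1/(6252 + (299 - 167)) = 1/(6252 + 132) = 1/6384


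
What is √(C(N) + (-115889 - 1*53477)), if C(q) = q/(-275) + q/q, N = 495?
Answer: I*√4234170/5 ≈ 411.54*I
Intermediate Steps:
C(q) = 1 - q/275 (C(q) = q*(-1/275) + 1 = -q/275 + 1 = 1 - q/275)
√(C(N) + (-115889 - 1*53477)) = √((1 - 1/275*495) + (-115889 - 1*53477)) = √((1 - 9/5) + (-115889 - 53477)) = √(-⅘ - 169366) = √(-846834/5) = I*√4234170/5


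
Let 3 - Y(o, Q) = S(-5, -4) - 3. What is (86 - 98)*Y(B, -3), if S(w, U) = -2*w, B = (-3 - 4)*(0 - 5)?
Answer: 48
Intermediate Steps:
B = 35 (B = -7*(-5) = 35)
Y(o, Q) = -4 (Y(o, Q) = 3 - (-2*(-5) - 3) = 3 - (10 - 3) = 3 - 1*7 = 3 - 7 = -4)
(86 - 98)*Y(B, -3) = (86 - 98)*(-4) = -12*(-4) = 48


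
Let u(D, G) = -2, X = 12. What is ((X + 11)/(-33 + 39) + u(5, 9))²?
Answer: 121/36 ≈ 3.3611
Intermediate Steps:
((X + 11)/(-33 + 39) + u(5, 9))² = ((12 + 11)/(-33 + 39) - 2)² = (23/6 - 2)² = (11/6)² = 121/36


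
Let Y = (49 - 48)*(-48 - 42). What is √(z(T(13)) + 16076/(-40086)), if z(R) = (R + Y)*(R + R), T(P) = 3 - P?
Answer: √89253621374/6681 ≈ 44.717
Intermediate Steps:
Y = -90 (Y = 1*(-90) = -90)
z(R) = 2*R*(-90 + R) (z(R) = (R - 90)*(R + R) = (-90 + R)*(2*R) = 2*R*(-90 + R))
√(z(T(13)) + 16076/(-40086)) = √(2*(3 - 1*13)*(-90 + (3 - 1*13)) + 16076/(-40086)) = √(2*(3 - 13)*(-90 + (3 - 13)) + 16076*(-1/40086)) = √(2*(-10)*(-90 - 10) - 8038/20043) = √(2*(-10)*(-100) - 8038/20043) = √(2000 - 8038/20043) = √(40077962/20043) = √89253621374/6681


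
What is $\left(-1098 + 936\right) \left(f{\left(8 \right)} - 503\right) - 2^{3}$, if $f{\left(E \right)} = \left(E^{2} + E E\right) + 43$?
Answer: $53776$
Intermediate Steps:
$f{\left(E \right)} = 43 + 2 E^{2}$ ($f{\left(E \right)} = \left(E^{2} + E^{2}\right) + 43 = 2 E^{2} + 43 = 43 + 2 E^{2}$)
$\left(-1098 + 936\right) \left(f{\left(8 \right)} - 503\right) - 2^{3} = \left(-1098 + 936\right) \left(\left(43 + 2 \cdot 8^{2}\right) - 503\right) - 2^{3} = - 162 \left(\left(43 + 2 \cdot 64\right) - 503\right) - 8 = - 162 \left(\left(43 + 128\right) - 503\right) - 8 = - 162 \left(171 - 503\right) - 8 = \left(-162\right) \left(-332\right) - 8 = 53784 - 8 = 53776$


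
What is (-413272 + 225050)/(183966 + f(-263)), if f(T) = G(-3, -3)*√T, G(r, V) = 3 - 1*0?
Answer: -11542149484/11281163841 + 188222*I*√263/11281163841 ≈ -1.0231 + 0.00027058*I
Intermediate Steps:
G(r, V) = 3 (G(r, V) = 3 + 0 = 3)
f(T) = 3*√T
(-413272 + 225050)/(183966 + f(-263)) = (-413272 + 225050)/(183966 + 3*√(-263)) = -188222/(183966 + 3*(I*√263)) = -188222/(183966 + 3*I*√263)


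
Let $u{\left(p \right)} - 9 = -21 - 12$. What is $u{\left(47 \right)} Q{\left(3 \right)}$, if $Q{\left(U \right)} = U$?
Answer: $-72$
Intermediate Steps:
$u{\left(p \right)} = -24$ ($u{\left(p \right)} = 9 - 33 = -24$)
$u{\left(47 \right)} Q{\left(3 \right)} = \left(-24\right) 3 = -72$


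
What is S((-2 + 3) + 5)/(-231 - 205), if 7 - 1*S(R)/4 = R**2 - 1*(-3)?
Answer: 32/109 ≈ 0.29358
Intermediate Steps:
S(R) = 16 - 4*R**2 (S(R) = 28 - 4*(R**2 - 1*(-3)) = 28 - 4*(R**2 + 3) = 28 - 4*(3 + R**2) = 28 + (-12 - 4*R**2) = 16 - 4*R**2)
S((-2 + 3) + 5)/(-231 - 205) = (16 - 4*((-2 + 3) + 5)**2)/(-231 - 205) = (16 - 4*(1 + 5)**2)/(-436) = (16 - 4*6**2)*(-1/436) = (16 - 4*36)*(-1/436) = (16 - 144)*(-1/436) = -128*(-1/436) = 32/109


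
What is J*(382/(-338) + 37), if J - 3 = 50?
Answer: 321286/169 ≈ 1901.1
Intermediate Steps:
J = 53 (J = 3 + 50 = 53)
J*(382/(-338) + 37) = 53*(382/(-338) + 37) = 53*(382*(-1/338) + 37) = 53*(-191/169 + 37) = 53*(6062/169) = 321286/169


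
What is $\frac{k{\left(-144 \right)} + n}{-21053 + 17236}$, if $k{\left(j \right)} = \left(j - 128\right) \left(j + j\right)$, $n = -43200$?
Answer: $- \frac{35136}{3817} \approx -9.2051$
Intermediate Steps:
$k{\left(j \right)} = 2 j \left(-128 + j\right)$ ($k{\left(j \right)} = \left(-128 + j\right) 2 j = 2 j \left(-128 + j\right)$)
$\frac{k{\left(-144 \right)} + n}{-21053 + 17236} = \frac{2 \left(-144\right) \left(-128 - 144\right) - 43200}{-21053 + 17236} = \frac{2 \left(-144\right) \left(-272\right) - 43200}{-3817} = \left(78336 - 43200\right) \left(- \frac{1}{3817}\right) = 35136 \left(- \frac{1}{3817}\right) = - \frac{35136}{3817}$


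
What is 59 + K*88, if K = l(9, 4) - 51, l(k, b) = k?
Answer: -3637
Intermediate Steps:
K = -42 (K = 9 - 51 = -42)
59 + K*88 = 59 - 42*88 = 59 - 3696 = -3637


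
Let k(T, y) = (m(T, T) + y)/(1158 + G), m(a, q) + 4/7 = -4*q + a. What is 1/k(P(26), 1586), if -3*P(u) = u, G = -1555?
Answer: -2779/11280 ≈ -0.24637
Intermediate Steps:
m(a, q) = -4/7 + a - 4*q (m(a, q) = -4/7 + (-4*q + a) = -4/7 + (a - 4*q) = -4/7 + a - 4*q)
P(u) = -u/3
k(T, y) = 4/2779 - y/397 + 3*T/397 (k(T, y) = ((-4/7 + T - 4*T) + y)/(1158 - 1555) = ((-4/7 - 3*T) + y)/(-397) = (-4/7 + y - 3*T)*(-1/397) = 4/2779 - y/397 + 3*T/397)
1/k(P(26), 1586) = 1/(4/2779 - 1/397*1586 + 3*(-⅓*26)/397) = 1/(4/2779 - 1586/397 + (3/397)*(-26/3)) = 1/(4/2779 - 1586/397 - 26/397) = 1/(-11280/2779) = -2779/11280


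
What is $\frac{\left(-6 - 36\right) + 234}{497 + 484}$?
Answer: $\frac{64}{327} \approx 0.19572$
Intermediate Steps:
$\frac{\left(-6 - 36\right) + 234}{497 + 484} = \frac{\left(-6 - 36\right) + 234}{981} = \left(-42 + 234\right) \frac{1}{981} = 192 \cdot \frac{1}{981} = \frac{64}{327}$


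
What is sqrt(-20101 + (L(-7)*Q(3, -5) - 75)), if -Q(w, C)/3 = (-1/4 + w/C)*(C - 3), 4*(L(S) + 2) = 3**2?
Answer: I*sqrt(2018110)/10 ≈ 142.06*I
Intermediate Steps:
L(S) = 1/4 (L(S) = -2 + (1/4)*3**2 = -2 + (1/4)*9 = -2 + 9/4 = 1/4)
Q(w, C) = -3*(-3 + C)*(-1/4 + w/C) (Q(w, C) = -3*(-1/4 + w/C)*(C - 3) = -3*(-1*1/4 + w/C)*(-3 + C) = -3*(-1/4 + w/C)*(-3 + C) = -3*(-3 + C)*(-1/4 + w/C))
sqrt(-20101 + (L(-7)*Q(3, -5) - 75)) = sqrt(-20101 + (((3/4)*(12*3 - 1*(-5)*(3 - 1*(-5) + 4*3))/(-5))/4 - 75)) = sqrt(-20101 + (((3/4)*(-1/5)*(36 - 1*(-5)*(3 + 5 + 12)))/4 - 75)) = sqrt(-20101 + (((3/4)*(-1/5)*(36 - 1*(-5)*20))/4 - 75)) = sqrt(-20101 + (((3/4)*(-1/5)*(36 + 100))/4 - 75)) = sqrt(-20101 + (((3/4)*(-1/5)*136)/4 - 75)) = sqrt(-20101 + ((1/4)*(-102/5) - 75)) = sqrt(-20101 + (-51/10 - 75)) = sqrt(-20101 - 801/10) = sqrt(-201811/10) = I*sqrt(2018110)/10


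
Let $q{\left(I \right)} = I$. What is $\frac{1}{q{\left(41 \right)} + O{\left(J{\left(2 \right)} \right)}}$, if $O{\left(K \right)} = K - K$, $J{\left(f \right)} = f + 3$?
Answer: $\frac{1}{41} \approx 0.02439$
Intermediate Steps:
$J{\left(f \right)} = 3 + f$
$O{\left(K \right)} = 0$
$\frac{1}{q{\left(41 \right)} + O{\left(J{\left(2 \right)} \right)}} = \frac{1}{41 + 0} = \frac{1}{41}$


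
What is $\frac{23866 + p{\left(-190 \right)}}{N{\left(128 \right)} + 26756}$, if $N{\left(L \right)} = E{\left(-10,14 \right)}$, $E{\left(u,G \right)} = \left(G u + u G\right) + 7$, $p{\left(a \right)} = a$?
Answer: $\frac{23676}{26483} \approx 0.89401$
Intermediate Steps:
$E{\left(u,G \right)} = 7 + 2 G u$ ($E{\left(u,G \right)} = \left(G u + G u\right) + 7 = 2 G u + 7 = 7 + 2 G u$)
$N{\left(L \right)} = -273$ ($N{\left(L \right)} = 7 + 2 \cdot 14 \left(-10\right) = 7 - 280 = -273$)
$\frac{23866 + p{\left(-190 \right)}}{N{\left(128 \right)} + 26756} = \frac{23866 - 190}{-273 + 26756} = \frac{23676}{26483}$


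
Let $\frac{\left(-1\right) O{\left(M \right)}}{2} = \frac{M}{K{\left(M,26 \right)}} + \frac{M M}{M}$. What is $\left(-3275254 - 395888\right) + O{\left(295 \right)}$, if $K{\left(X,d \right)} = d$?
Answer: $- \frac{47732811}{13} \approx -3.6718 \cdot 10^{6}$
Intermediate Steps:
$O{\left(M \right)} = - \frac{27 M}{13}$ ($O{\left(M \right)} = - 2 \left(\frac{M}{26} + \frac{M M}{M}\right) = - 2 \left(M \frac{1}{26} + \frac{M^{2}}{M}\right) = - 2 \left(\frac{M}{26} + M\right) = - 2 \frac{27 M}{26} = - \frac{27 M}{13}$)
$\left(-3275254 - 395888\right) + O{\left(295 \right)} = \left(-3275254 - 395888\right) - \frac{7965}{13} = -3671142 - \frac{7965}{13} = - \frac{47732811}{13}$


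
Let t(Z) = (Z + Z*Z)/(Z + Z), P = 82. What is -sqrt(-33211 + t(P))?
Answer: -27*I*sqrt(182)/2 ≈ -182.13*I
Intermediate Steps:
t(Z) = (Z + Z**2)/(2*Z) (t(Z) = (Z + Z**2)/((2*Z)) = (Z + Z**2)*(1/(2*Z)) = (Z + Z**2)/(2*Z))
-sqrt(-33211 + t(P)) = -sqrt(-33211 + (1/2 + (1/2)*82)) = -sqrt(-33211 + (1/2 + 41)) = -sqrt(-33211 + 83/2) = -sqrt(-66339/2) = -27*I*sqrt(182)/2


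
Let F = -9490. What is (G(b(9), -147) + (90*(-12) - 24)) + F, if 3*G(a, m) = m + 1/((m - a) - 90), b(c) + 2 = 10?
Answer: -7822606/735 ≈ -10643.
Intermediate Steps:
b(c) = 8 (b(c) = -2 + 10 = 8)
G(a, m) = m/3 + 1/(3*(-90 + m - a)) (G(a, m) = (m + 1/((m - a) - 90))/3 = (m + 1/(-90 + m - a))/3 = m/3 + 1/(3*(-90 + m - a)))
(G(b(9), -147) + (90*(-12) - 24)) + F = ((-1 - 1*(-147)² + 90*(-147) + 8*(-147))/(3*(90 + 8 - 1*(-147))) + (90*(-12) - 24)) - 9490 = ((-1 - 1*21609 - 13230 - 1176)/(3*(90 + 8 + 147)) + (-1080 - 24)) - 9490 = ((⅓)*(-1 - 21609 - 13230 - 1176)/245 - 1104) - 9490 = ((⅓)*(1/245)*(-36016) - 1104) - 9490 = (-36016/735 - 1104) - 9490 = -847456/735 - 9490 = -7822606/735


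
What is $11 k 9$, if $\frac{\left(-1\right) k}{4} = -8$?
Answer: $3168$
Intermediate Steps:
$k = 32$ ($k = \left(-4\right) \left(-8\right) = 32$)
$11 k 9 = 11 \cdot 32 \cdot 9 = 352 \cdot 9 = 3168$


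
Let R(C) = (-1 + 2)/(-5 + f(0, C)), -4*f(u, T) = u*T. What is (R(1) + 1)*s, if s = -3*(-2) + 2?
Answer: 32/5 ≈ 6.4000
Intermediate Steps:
f(u, T) = -T*u/4 (f(u, T) = -u*T/4 = -T*u/4)
R(C) = -⅕ (R(C) = (-1 + 2)/(-5 - ¼*C*0) = 1/(-5 + 0) = 1/(-5) = 1*(-⅕) = -⅕)
s = 8 (s = 6 + 2 = 8)
(R(1) + 1)*s = (-⅕ + 1)*8 = (⅘)*8 = 32/5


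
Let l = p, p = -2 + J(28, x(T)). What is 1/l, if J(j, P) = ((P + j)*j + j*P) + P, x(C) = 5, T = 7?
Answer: 1/1067 ≈ 0.00093721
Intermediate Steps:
J(j, P) = P + P*j + j*(P + j) (J(j, P) = (j*(P + j) + P*j) + P = (P*j + j*(P + j)) + P = P + P*j + j*(P + j))
p = 1067 (p = -2 + (5 + 28² + 2*5*28) = -2 + (5 + 784 + 280) = -2 + 1069 = 1067)
l = 1067
1/l = 1/1067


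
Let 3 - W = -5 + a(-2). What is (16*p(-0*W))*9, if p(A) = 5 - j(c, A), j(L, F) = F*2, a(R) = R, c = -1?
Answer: 720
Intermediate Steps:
j(L, F) = 2*F
W = 10 (W = 3 - (-5 - 2) = 3 - 1*(-7) = 3 + 7 = 10)
p(A) = 5 - 2*A
(16*p(-0*W))*9 = (16*(5 - (-2)*0*10))*9 = (16*(5 - (-2)*0))*9 = (16*(5 - 2*0))*9 = (16*(5 + 0))*9 = (16*5)*9 = 80*9 = 720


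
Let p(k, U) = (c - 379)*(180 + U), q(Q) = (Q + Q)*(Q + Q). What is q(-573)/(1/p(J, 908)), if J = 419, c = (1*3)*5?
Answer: -520115162112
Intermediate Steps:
c = 15 (c = 3*5 = 15)
q(Q) = 4*Q² (q(Q) = (2*Q)*(2*Q) = 4*Q²)
p(k, U) = -65520 - 364*U (p(k, U) = (15 - 379)*(180 + U) = -364*(180 + U) = -65520 - 364*U)
q(-573)/(1/p(J, 908)) = (4*(-573)²)/(1/(-65520 - 364*908)) = (4*328329)/(1/(-65520 - 330512)) = 1313316/(1/(-396032)) = 1313316/(-1/396032) = 1313316*(-396032) = -520115162112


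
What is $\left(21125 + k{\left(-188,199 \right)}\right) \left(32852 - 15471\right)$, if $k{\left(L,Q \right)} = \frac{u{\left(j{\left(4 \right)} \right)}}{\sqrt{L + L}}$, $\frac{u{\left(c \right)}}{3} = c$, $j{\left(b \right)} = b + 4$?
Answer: $367173625 - \frac{104286 i \sqrt{94}}{47} \approx 3.6717 \cdot 10^{8} - 21513.0 i$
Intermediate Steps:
$j{\left(b \right)} = 4 + b$
$u{\left(c \right)} = 3 c$
$k{\left(L,Q \right)} = \frac{12 \sqrt{2}}{\sqrt{L}}$ ($k{\left(L,Q \right)} = \frac{3 \left(4 + 4\right)}{\sqrt{L + L}} = \frac{3 \cdot 8}{\sqrt{2 L}} = \frac{24}{\sqrt{2} \sqrt{L}} = 24 \frac{\sqrt{2}}{2 \sqrt{L}} = \frac{12 \sqrt{2}}{\sqrt{L}}$)
$\left(21125 + k{\left(-188,199 \right)}\right) \left(32852 - 15471\right) = \left(21125 + \frac{12 \sqrt{2}}{2 i \sqrt{47}}\right) \left(32852 - 15471\right) = \left(21125 + 12 \sqrt{2} \left(- \frac{i \sqrt{47}}{94}\right)\right) 17381 = \left(21125 - \frac{6 i \sqrt{94}}{47}\right) 17381 = 367173625 - \frac{104286 i \sqrt{94}}{47}$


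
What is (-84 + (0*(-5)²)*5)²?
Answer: 7056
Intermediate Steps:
(-84 + (0*(-5)²)*5)² = (-84 + (0*25)*5)² = (-84 + 0*5)² = (-84 + 0)² = (-84)² = 7056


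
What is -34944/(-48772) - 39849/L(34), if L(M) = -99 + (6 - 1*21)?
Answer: 162291587/463334 ≈ 350.27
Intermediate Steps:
L(M) = -114 (L(M) = -99 + (6 - 21) = -99 - 15 = -114)
-34944/(-48772) - 39849/L(34) = -34944/(-48772) - 39849/(-114) = -34944*(-1/48772) - 39849*(-1/114) = 8736/12193 + 13283/38 = 162291587/463334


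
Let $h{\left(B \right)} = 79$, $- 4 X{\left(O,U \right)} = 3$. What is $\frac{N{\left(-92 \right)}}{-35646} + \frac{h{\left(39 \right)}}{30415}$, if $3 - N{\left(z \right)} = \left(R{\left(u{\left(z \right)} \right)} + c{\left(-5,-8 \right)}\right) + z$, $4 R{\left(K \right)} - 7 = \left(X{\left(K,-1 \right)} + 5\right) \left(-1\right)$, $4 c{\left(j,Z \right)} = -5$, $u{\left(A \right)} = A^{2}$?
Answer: $- \frac{18329}{219579360} \approx -8.3473 \cdot 10^{-5}$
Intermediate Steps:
$X{\left(O,U \right)} = - \frac{3}{4}$ ($X{\left(O,U \right)} = \left(- \frac{1}{4}\right) 3 = - \frac{3}{4}$)
$c{\left(j,Z \right)} = - \frac{5}{4}$ ($c{\left(j,Z \right)} = \frac{1}{4} \left(-5\right) = - \frac{5}{4}$)
$R{\left(K \right)} = \frac{11}{16}$ ($R{\left(K \right)} = \frac{7}{4} + \frac{\left(- \frac{3}{4} + 5\right) \left(-1\right)}{4} = \frac{7}{4} + \frac{\frac{17}{4} \left(-1\right)}{4} = \frac{7}{4} + \frac{1}{4} \left(- \frac{17}{4}\right) = \frac{7}{4} - \frac{17}{16} = \frac{11}{16}$)
$N{\left(z \right)} = \frac{57}{16} - z$ ($N{\left(z \right)} = 3 - \left(\left(\frac{11}{16} - \frac{5}{4}\right) + z\right) = 3 - \left(- \frac{9}{16} + z\right) = \frac{57}{16} - z$)
$\frac{N{\left(-92 \right)}}{-35646} + \frac{h{\left(39 \right)}}{30415} = \frac{\frac{57}{16} - -92}{-35646} + \frac{79}{30415} = \left(\frac{57}{16} + 92\right) \left(- \frac{1}{35646}\right) + 79 \cdot \frac{1}{30415} = \frac{1529}{16} \left(- \frac{1}{35646}\right) + \frac{1}{385} = - \frac{1529}{570336} + \frac{1}{385} = - \frac{18329}{219579360}$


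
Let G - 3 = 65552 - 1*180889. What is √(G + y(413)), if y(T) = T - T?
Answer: I*√115334 ≈ 339.61*I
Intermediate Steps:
G = -115334 (G = 3 + (65552 - 1*180889) = 3 + (65552 - 180889) = 3 - 115337 = -115334)
y(T) = 0
√(G + y(413)) = √(-115334 + 0) = √(-115334) = I*√115334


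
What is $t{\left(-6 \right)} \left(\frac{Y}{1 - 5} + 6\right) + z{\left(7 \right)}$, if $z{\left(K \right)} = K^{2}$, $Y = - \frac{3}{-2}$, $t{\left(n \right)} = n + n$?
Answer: $- \frac{37}{2} \approx -18.5$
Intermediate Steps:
$t{\left(n \right)} = 2 n$
$Y = \frac{3}{2}$ ($Y = \left(-3\right) \left(- \frac{1}{2}\right) = \frac{3}{2} \approx 1.5$)
$t{\left(-6 \right)} \left(\frac{Y}{1 - 5} + 6\right) + z{\left(7 \right)} = 2 \left(-6\right) \left(\frac{3}{2 \left(1 - 5\right)} + 6\right) + 7^{2} = - 12 \left(\frac{3}{2 \left(-4\right)} + 6\right) + 49 = - 12 \left(\frac{3}{2} \left(- \frac{1}{4}\right) + 6\right) + 49 = - 12 \left(- \frac{3}{8} + 6\right) + 49 = \left(-12\right) \frac{45}{8} + 49 = - \frac{135}{2} + 49 = - \frac{37}{2}$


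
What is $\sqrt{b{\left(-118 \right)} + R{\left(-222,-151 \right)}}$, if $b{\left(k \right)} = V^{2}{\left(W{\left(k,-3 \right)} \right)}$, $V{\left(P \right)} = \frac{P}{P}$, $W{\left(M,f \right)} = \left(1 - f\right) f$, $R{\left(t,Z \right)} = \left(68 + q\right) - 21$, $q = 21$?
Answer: $\sqrt{69} \approx 8.3066$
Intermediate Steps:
$R{\left(t,Z \right)} = 68$ ($R{\left(t,Z \right)} = \left(68 + 21\right) - 21 = 89 - 21 = 68$)
$W{\left(M,f \right)} = f \left(1 - f\right)$
$V{\left(P \right)} = 1$
$b{\left(k \right)} = 1$ ($b{\left(k \right)} = 1^{2} = 1$)
$\sqrt{b{\left(-118 \right)} + R{\left(-222,-151 \right)}} = \sqrt{1 + 68} = \sqrt{69}$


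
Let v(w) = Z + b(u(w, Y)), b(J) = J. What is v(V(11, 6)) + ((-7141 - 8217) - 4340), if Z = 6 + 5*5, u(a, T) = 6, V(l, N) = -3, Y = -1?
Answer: -19661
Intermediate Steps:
Z = 31 (Z = 6 + 25 = 31)
v(w) = 37 (v(w) = 31 + 6 = 37)
v(V(11, 6)) + ((-7141 - 8217) - 4340) = 37 + ((-7141 - 8217) - 4340) = 37 + (-15358 - 4340) = 37 - 19698 = -19661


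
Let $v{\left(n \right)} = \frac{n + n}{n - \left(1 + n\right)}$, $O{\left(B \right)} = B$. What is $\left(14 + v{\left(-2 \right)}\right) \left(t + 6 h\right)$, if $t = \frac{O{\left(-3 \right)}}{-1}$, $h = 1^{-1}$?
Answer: $162$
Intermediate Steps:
$h = 1$
$v{\left(n \right)} = - 2 n$ ($v{\left(n \right)} = \frac{2 n}{-1} = 2 n \left(-1\right) = - 2 n$)
$t = 3$ ($t = - \frac{3}{-1} = \left(-3\right) \left(-1\right) = 3$)
$\left(14 + v{\left(-2 \right)}\right) \left(t + 6 h\right) = \left(14 - -4\right) \left(3 + 6 \cdot 1\right) = \left(14 + 4\right) \left(3 + 6\right) = 18 \cdot 9 = 162$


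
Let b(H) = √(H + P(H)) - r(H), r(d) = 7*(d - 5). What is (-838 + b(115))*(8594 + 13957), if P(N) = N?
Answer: -36262008 + 22551*√230 ≈ -3.5920e+7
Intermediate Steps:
r(d) = -35 + 7*d (r(d) = 7*(-5 + d) = -35 + 7*d)
b(H) = 35 - 7*H + √2*√H (b(H) = √(H + H) - (-35 + 7*H) = √(2*H) + (35 - 7*H) = √2*√H + (35 - 7*H) = 35 - 7*H + √2*√H)
(-838 + b(115))*(8594 + 13957) = (-838 + (35 - 7*115 + √2*√115))*(8594 + 13957) = (-838 + (35 - 805 + √230))*22551 = (-838 + (-770 + √230))*22551 = (-1608 + √230)*22551 = -36262008 + 22551*√230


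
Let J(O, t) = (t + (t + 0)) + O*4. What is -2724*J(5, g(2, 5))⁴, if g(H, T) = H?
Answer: -903757824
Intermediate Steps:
J(O, t) = 2*t + 4*O (J(O, t) = (t + t) + 4*O = 2*t + 4*O)
-2724*J(5, g(2, 5))⁴ = -2724*(2*2 + 4*5)⁴ = -2724*(4 + 20)⁴ = -2724*24⁴ = -2724*331776 = -903757824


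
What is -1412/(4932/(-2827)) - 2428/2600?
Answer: 647906719/801450 ≈ 808.42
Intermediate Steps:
-1412/(4932/(-2827)) - 2428/2600 = -1412/(4932*(-1/2827)) - 2428*1/2600 = -1412/(-4932/2827) - 607/650 = -1412*(-2827/4932) - 607/650 = 997931/1233 - 607/650 = 647906719/801450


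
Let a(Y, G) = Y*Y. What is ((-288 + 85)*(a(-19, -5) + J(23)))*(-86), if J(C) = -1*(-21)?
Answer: 6668956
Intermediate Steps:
a(Y, G) = Y²
J(C) = 21
((-288 + 85)*(a(-19, -5) + J(23)))*(-86) = ((-288 + 85)*((-19)² + 21))*(-86) = -203*(361 + 21)*(-86) = -203*382*(-86) = -77546*(-86) = 6668956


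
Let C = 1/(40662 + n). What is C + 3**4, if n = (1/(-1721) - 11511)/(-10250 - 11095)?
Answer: 120992005676127/1493728011622 ≈ 81.000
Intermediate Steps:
n = 19810432/36734745 (n = (-1/1721 - 11511)/(-21345) = -19810432/1721*(-1/21345) = 19810432/36734745 ≈ 0.53928)
C = 36734745/1493728011622 (C = 1/(40662 + 19810432/36734745) = 1/(1493728011622/36734745) = 36734745/1493728011622 ≈ 2.4593e-5)
C + 3**4 = 36734745/1493728011622 + 3**4 = 36734745/1493728011622 + 81 = 120992005676127/1493728011622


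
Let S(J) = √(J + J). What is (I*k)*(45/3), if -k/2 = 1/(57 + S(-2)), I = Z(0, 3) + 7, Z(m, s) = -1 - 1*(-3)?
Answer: -15390/3253 + 540*I/3253 ≈ -4.731 + 0.166*I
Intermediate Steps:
Z(m, s) = 2 (Z(m, s) = -1 + 3 = 2)
S(J) = √2*√J (S(J) = √(2*J) = √2*√J)
I = 9 (I = 2 + 7 = 9)
k = -2*(57 - 2*I)/3253 (k = -2/(57 + √2*√(-2)) = -2/(57 + √2*(I*√2)) = -2*(57 - 2*I)/3253 ≈ -0.035045 + 0.0012296*I)
(I*k)*(45/3) = (9*(-114/3253 + 4*I/3253))*(45/3) = (-1026/3253 + 36*I/3253)*(45*(⅓)) = (-1026/3253 + 36*I/3253)*15 = -15390/3253 + 540*I/3253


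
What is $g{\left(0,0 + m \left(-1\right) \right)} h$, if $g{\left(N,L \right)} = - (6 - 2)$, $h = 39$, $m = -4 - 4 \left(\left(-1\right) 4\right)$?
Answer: $-156$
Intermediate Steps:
$m = 12$ ($m = -4 - -16 = -4 + 16 = 12$)
$g{\left(N,L \right)} = -4$ ($g{\left(N,L \right)} = \left(-1\right) 4 = -4$)
$g{\left(0,0 + m \left(-1\right) \right)} h = \left(-4\right) 39 = -156$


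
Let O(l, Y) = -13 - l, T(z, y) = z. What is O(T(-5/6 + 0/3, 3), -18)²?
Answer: 5329/36 ≈ 148.03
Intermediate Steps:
O(T(-5/6 + 0/3, 3), -18)² = (-13 - (-5/6 + 0/3))² = (-13 - (-5*⅙ + 0*(⅓)))² = (-13 - (-⅚ + 0))² = (-13 - 1*(-⅚))² = (-13 + ⅚)² = (-73/6)² = 5329/36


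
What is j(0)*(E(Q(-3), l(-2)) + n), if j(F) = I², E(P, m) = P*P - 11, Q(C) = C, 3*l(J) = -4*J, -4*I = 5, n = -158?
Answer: -250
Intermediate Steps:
I = -5/4 (I = -¼*5 = -5/4 ≈ -1.2500)
l(J) = -4*J/3 (l(J) = (-4*J)/3 = -4*J/3)
E(P, m) = -11 + P² (E(P, m) = P² - 11 = -11 + P²)
j(F) = 25/16 (j(F) = (-5/4)² = 25/16)
j(0)*(E(Q(-3), l(-2)) + n) = 25*((-11 + (-3)²) - 158)/16 = 25*((-11 + 9) - 158)/16 = 25*(-2 - 158)/16 = (25/16)*(-160) = -250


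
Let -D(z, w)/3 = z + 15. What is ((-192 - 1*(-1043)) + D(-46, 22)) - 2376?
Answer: -1432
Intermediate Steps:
D(z, w) = -45 - 3*z (D(z, w) = -3*(z + 15) = -3*(15 + z) = -45 - 3*z)
((-192 - 1*(-1043)) + D(-46, 22)) - 2376 = ((-192 - 1*(-1043)) + (-45 - 3*(-46))) - 2376 = ((-192 + 1043) + (-45 + 138)) - 2376 = (851 + 93) - 2376 = 944 - 2376 = -1432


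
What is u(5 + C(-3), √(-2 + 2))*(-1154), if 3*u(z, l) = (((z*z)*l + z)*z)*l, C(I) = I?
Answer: 0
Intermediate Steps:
u(z, l) = l*z*(z + l*z²)/3 (u(z, l) = ((((z*z)*l + z)*z)*l)/3 = (((z²*l + z)*z)*l)/3 = (((l*z² + z)*z)*l)/3 = (((z + l*z²)*z)*l)/3 = ((z*(z + l*z²))*l)/3 = (l*z*(z + l*z²))/3 = l*z*(z + l*z²)/3)
u(5 + C(-3), √(-2 + 2))*(-1154) = (√(-2 + 2)*(5 - 3)²*(1 + √(-2 + 2)*(5 - 3))/3)*(-1154) = ((⅓)*√0*2²*(1 + √0*2))*(-1154) = ((⅓)*0*4*(1 + 0*2))*(-1154) = ((⅓)*0*4*(1 + 0))*(-1154) = ((⅓)*0*4*1)*(-1154) = 0*(-1154) = 0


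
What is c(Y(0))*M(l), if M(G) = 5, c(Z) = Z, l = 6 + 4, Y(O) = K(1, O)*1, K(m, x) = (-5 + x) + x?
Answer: -25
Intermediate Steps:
K(m, x) = -5 + 2*x
Y(O) = -5 + 2*O (Y(O) = (-5 + 2*O)*1 = -5 + 2*O)
l = 10
c(Y(0))*M(l) = (-5 + 2*0)*5 = (-5 + 0)*5 = -5*5 = -25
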